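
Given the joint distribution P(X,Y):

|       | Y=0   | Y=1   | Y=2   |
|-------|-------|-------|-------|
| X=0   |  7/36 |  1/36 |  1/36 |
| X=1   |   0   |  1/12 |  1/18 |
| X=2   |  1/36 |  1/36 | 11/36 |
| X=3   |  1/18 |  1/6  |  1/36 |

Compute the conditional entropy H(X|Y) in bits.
1.3307 bits

H(X|Y) = H(X,Y) - H(Y)

H(X,Y) = -Σ_{x,y} P(x,y) log₂ P(x,y). Per-cell terms -P(x,y)·log₂P(x,y):
  X=0: 0.4593886, 0.1436090, 0.1436090
  X=1: 0.0000000, 0.2987469, 0.2316625
  X=2: 0.1436090, 0.1436090, 0.5226508
  X=3: 0.2316625, 0.4308271, 0.1436090
  (cells with P = 0 contribute 0)
Sum of the 12 terms: H(X,Y) = 2.892983 bits

Marginal of Y (column sums):
  P(Y=0) = 7/36 + 0 + 1/36 + 1/18 = 5/18
  P(Y=1) = 1/36 + 1/12 + 1/36 + 1/6 = 11/36
  P(Y=2) = 1/36 + 1/18 + 11/36 + 1/36 = 5/12
H(Y) = -[(5/18)·log₂(5/18) + (11/36)·log₂(11/36) + (5/12)·log₂(5/12)]
  = 0.5133325 + 0.5226508 + 0.5262643 = 1.562248 bits

H(X|Y) = H(X,Y) - H(Y) = 2.892983 - 1.562248 = 1.3307 bits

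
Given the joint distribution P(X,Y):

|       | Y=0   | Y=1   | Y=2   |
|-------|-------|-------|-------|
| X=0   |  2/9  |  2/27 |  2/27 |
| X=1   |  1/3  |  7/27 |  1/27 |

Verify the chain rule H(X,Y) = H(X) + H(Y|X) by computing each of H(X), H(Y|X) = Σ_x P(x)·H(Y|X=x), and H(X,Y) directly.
H(X) = 0.9510 bits, H(Y|X) = 1.2969 bits, H(X,Y) = 2.2478 bits

Marginal of X (row sums):
  P(X=0) = 2/9 + 2/27 + 2/27 = 10/27
  P(X=1) = 1/3 + 7/27 + 1/27 = 17/27
H(X) = -[(10/27)·log₂(10/27) + (17/27)·log₂(17/27)]
  = 0.53073 + 0.42023 = 0.9510 bits

H(Y|X) = Σ_x P(x)·H(Y|X=x):
  X=0: P(X=0) = 10/27, P(Y|X=0) = (3/5, 1/5, 1/5) → H(Y|X=0) = 1.37095
  X=1: P(X=1) = 17/27, P(Y|X=1) = (9/17, 7/17, 1/17) → H(Y|X=1) = 1.25330
H(Y|X) = (10/27)·1.37095 + (17/27)·1.25330 = 1.2969 bits

H(X,Y) = -Σ_{x,y} P(x,y) log₂ P(x,y). Per-cell terms -P(x,y)·log₂P(x,y):
  X=0: 0.48221, 0.27814, 0.27814
  X=1: 0.52832, 0.50492, 0.17611
Sum of the 6 terms: H(X,Y) = 2.2478 bits

Chain rule check:
  H(X) + H(Y|X) = 0.9510 + 1.2969 = 2.2479 bits
  H(X,Y) = 2.2478 bits
✓ Chain rule verified (Δ = 0.0001 is 4-dp rounding noise: each of the three values was rounded independently).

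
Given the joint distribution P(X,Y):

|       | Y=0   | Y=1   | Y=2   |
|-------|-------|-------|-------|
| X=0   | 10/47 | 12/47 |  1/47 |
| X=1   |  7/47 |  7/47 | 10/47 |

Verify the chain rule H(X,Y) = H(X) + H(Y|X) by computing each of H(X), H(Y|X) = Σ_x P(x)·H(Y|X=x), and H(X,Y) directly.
H(X) = 0.9997 bits, H(Y|X) = 1.3898 bits, H(X,Y) = 2.3895 bits

Marginal of X (row sums):
  P(X=0) = 10/47 + 12/47 + 1/47 = 23/47
  P(X=1) = 7/47 + 7/47 + 10/47 = 24/47
H(X) = -[(23/47)·log₂(23/47) + (24/47)·log₂(24/47)]
  = 0.504545 + 0.495128 = 0.9997 bits

H(Y|X) = Σ_x P(x)·H(Y|X=x):
  X=0: P(X=0) = 23/47, P(Y|X=0) = (10/23, 12/23, 1/23) → H(Y|X=0) = 1.208830
  X=1: P(X=1) = 24/47, P(Y|X=1) = (7/24, 7/24, 5/12) → H(Y|X=1) = 1.563202
H(Y|X) = (23/47)·1.208830 + (24/47)·1.563202 = 1.3898 bits

H(X,Y) = -Σ_{x,y} P(x,y) log₂ P(x,y). Per-cell terms -P(x,y)·log₂P(x,y):
  X=0: 0.475034, 0.502883, 0.118183
  X=1: 0.409163, 0.409163, 0.475034
Sum of the 6 terms: H(X,Y) = 2.3895 bits

Chain rule check:
  H(X) + H(Y|X) = 0.9997 + 1.3898 = 2.3895 bits
  H(X,Y) = 2.3895 bits
✓ Chain rule verified.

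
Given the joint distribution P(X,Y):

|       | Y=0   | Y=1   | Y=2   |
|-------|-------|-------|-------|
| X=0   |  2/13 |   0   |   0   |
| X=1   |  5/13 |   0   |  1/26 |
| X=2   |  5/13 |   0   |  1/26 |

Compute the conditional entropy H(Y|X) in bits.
0.3719 bits

H(Y|X) = H(X,Y) - H(X)

H(X,Y) = -Σ_{x,y} P(x,y) log₂ P(x,y). Per-cell terms -P(x,y)·log₂P(x,y):
  X=0: 0.41545, 0.00000, 0.00000
  X=1: 0.53020, 0.00000, 0.18079
  X=2: 0.53020, 0.00000, 0.18079
  (cells with P = 0 contribute 0)
Sum of the 9 terms: H(X,Y) = 1.8374 bits

Marginal of X (row sums):
  P(X=0) = 2/13 + 0 + 0 = 2/13
  P(X=1) = 5/13 + 0 + 1/26 = 11/26
  P(X=2) = 5/13 + 0 + 1/26 = 11/26
H(X) = -[(2/13)·log₂(2/13) + (11/26)·log₂(11/26) + (11/26)·log₂(11/26)]
  = 0.41545 + 0.52504 + 0.52504 = 1.4655 bits

H(Y|X) = H(X,Y) - H(X) = 1.8374 - 1.4655 = 0.3719 bits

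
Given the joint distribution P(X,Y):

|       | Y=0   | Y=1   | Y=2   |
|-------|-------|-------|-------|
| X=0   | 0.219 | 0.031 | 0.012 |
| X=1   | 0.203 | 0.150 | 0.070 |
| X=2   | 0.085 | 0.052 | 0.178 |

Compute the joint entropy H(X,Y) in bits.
2.8252 bits

H(X,Y) = -Σ_{x,y} P(x,y) log₂ P(x,y). Per-cell terms -P(x,y)·log₂P(x,y):
  X=0: 0.4798, 0.1554, 0.0766
  X=1: 0.4670, 0.4105, 0.2686
  X=2: 0.3023, 0.2218, 0.4432
Sum of the 9 terms: H(X,Y) = 2.8252 bits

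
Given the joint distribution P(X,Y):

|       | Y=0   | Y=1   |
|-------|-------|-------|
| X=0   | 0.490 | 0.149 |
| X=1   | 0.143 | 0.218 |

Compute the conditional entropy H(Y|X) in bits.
0.8503 bits

H(Y|X) = H(X,Y) - H(X)

H(X,Y) = -Σ_{x,y} P(x,y) log₂ P(x,y). Per-cell terms -P(x,y)·log₂P(x,y):
  X=0: 0.5043, 0.4092
  X=1: 0.4012, 0.4791
Sum of the 4 terms: H(X,Y) = 1.7938 bits

Marginal of X (row sums):
  P(X=0) = 0.490 + 0.149 = 0.639
  P(X=1) = 0.143 + 0.218 = 0.361
H(X) = -[0.639·log₂(0.639) + 0.361·log₂(0.361)]
  = 0.4129 + 0.5306 = 0.9435 bits

H(Y|X) = H(X,Y) - H(X) = 1.7938 - 0.9435 = 0.8503 bits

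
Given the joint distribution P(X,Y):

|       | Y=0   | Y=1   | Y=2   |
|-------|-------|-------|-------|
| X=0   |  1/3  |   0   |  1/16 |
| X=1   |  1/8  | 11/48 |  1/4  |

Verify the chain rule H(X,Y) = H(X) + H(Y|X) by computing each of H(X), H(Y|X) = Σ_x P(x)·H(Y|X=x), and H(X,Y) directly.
H(X) = 0.9685 bits, H(Y|X) = 1.1720 bits, H(X,Y) = 2.1404 bits

Marginal of X (row sums):
  P(X=0) = 1/3 + 0 + 1/16 = 19/48
  P(X=1) = 1/8 + 11/48 + 1/4 = 29/48
H(X) = -[(19/48)·log₂(19/48) + (29/48)·log₂(29/48)]
  = 0.52924 + 0.43922 = 0.9685 bits

H(Y|X) = Σ_x P(x)·H(Y|X=x):
  X=0: P(X=0) = 19/48, P(Y|X=0) = (16/19, 0, 3/19) → H(Y|X=0) = 0.62925
  X=1: P(X=1) = 29/48, P(Y|X=1) = (6/29, 11/29, 12/29) → H(Y|X=1) = 1.52753
H(Y|X) = (19/48)·0.62925 + (29/48)·1.52753 = 1.1720 bits

H(X,Y) = -Σ_{x,y} P(x,y) log₂ P(x,y). Per-cell terms -P(x,y)·log₂P(x,y):
  X=0: 0.52832, 0.00000, 0.25000
  X=1: 0.37500, 0.48710, 0.50000
  (cells with P = 0 contribute 0)
Sum of the 6 terms: H(X,Y) = 2.1404 bits

Chain rule check:
  H(X) + H(Y|X) = 0.9685 + 1.1720 = 2.1405 bits
  H(X,Y) = 2.1404 bits
✓ Chain rule verified (Δ = 0.0001 is 4-dp rounding noise: each of the three values was rounded independently).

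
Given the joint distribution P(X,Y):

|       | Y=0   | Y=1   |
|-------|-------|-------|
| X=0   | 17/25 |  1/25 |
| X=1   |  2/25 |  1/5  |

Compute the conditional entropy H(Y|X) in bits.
0.4645 bits

H(Y|X) = H(X,Y) - H(X)

H(X,Y) = -Σ_{x,y} P(x,y) log₂ P(x,y). Per-cell terms -P(x,y)·log₂P(x,y):
  X=0: 0.3783475, 0.1857542
  X=1: 0.2915085, 0.4643856
Sum of the 4 terms: H(X,Y) = 1.319996 bits

Marginal of X (row sums):
  P(X=0) = 17/25 + 1/25 = 18/25
  P(X=1) = 2/25 + 1/5 = 7/25
H(X) = -[(18/25)·log₂(18/25) + (7/25)·log₂(7/25)]
  = 0.3412305 + 0.5142204 = 0.855451 bits

H(Y|X) = H(X,Y) - H(X) = 1.319996 - 0.855451 = 0.4645 bits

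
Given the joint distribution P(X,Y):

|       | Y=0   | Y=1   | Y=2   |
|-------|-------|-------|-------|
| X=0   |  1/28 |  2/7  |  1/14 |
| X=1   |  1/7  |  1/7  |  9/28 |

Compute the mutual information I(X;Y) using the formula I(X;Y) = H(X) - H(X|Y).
0.1754 bits

I(X;Y) = H(X) - H(X|Y)

Marginal of X (row sums):
  P(X=0) = 1/28 + 2/7 + 1/14 = 11/28
  P(X=1) = 1/7 + 1/7 + 9/28 = 17/28
H(X) = -[(11/28)·log₂(11/28) + (17/28)·log₂(17/28)]
  = 0.52954 + 0.43708 = 0.96662 bits

Marginal of Y (column sums):
  P(Y=0) = 1/28 + 1/7 = 5/28
  P(Y=1) = 2/7 + 1/7 = 3/7
  P(Y=2) = 1/14 + 9/28 = 11/28
H(X|Y) = Σ_y P(y)·H(X|Y=y):
  Y=0: P(Y=0) = 5/28, P(X|Y=0) = (1/5, 4/5) → H(X|Y=0) = 0.72193
  Y=1: P(Y=1) = 3/7, P(X|Y=1) = (2/3, 1/3) → H(X|Y=1) = 0.91830
  Y=2: P(Y=2) = 11/28, P(X|Y=2) = (2/11, 9/11) → H(X|Y=2) = 0.68404
H(X|Y) = (5/28)·0.72193 + (3/7)·0.91830 + (11/28)·0.68404 = 0.79120 bits

I(X;Y) = H(X) - H(X|Y) = 0.96662 - 0.79120 = 0.1754 bits

Cross-check via I(X;Y) = H(X) + H(Y) - H(X,Y): computing H(Y) from the column sums and H(X,Y) from the 6 cells in the same way gives H(Y) = 1.49725 bits and H(X,Y) = 2.28845 bits, so
I(X;Y) = 0.96662 + 1.49725 - 2.28845 = 0.1754 bits ✓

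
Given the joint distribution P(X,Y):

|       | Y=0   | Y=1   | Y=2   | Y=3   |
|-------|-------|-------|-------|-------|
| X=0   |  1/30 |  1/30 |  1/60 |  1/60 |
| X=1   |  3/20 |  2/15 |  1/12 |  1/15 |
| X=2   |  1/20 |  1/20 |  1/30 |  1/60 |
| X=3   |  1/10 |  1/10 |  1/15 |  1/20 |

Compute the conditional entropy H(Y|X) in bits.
1.9256 bits

H(Y|X) = H(X,Y) - H(X)

H(X,Y) = -Σ_{x,y} P(x,y) log₂ P(x,y). Per-cell terms -P(x,y)·log₂P(x,y):
  X=0: 0.16356, 0.16356, 0.09845, 0.09845
  X=1: 0.41054, 0.38759, 0.29875, 0.26046
  X=2: 0.21610, 0.21610, 0.16356, 0.09845
  X=3: 0.33219, 0.33219, 0.26046, 0.21610
Sum of the 16 terms: H(X,Y) = 3.7165 bits

Marginal of X (row sums):
  P(X=0) = 1/30 + 1/30 + 1/60 + 1/60 = 1/10
  P(X=1) = 3/20 + 2/15 + 1/12 + 1/15 = 13/30
  P(X=2) = 1/20 + 1/20 + 1/30 + 1/60 = 3/20
  P(X=3) = 1/10 + 1/10 + 1/15 + 1/20 = 19/60
H(X) = -[(1/10)·log₂(1/10) + (13/30)·log₂(13/30) + (3/20)·log₂(3/20) + (19/60)·log₂(19/60)]
  = 0.33219 + 0.52280 + 0.41054 + 0.52534 = 1.7909 bits

H(Y|X) = H(X,Y) - H(X) = 3.7165 - 1.7909 = 1.9256 bits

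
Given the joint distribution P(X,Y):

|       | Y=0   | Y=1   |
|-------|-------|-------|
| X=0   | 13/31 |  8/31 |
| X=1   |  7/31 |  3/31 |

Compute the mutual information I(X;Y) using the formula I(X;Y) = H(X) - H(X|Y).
0.0046 bits

I(X;Y) = H(X) - H(X|Y)

Marginal of X (row sums):
  P(X=0) = 13/31 + 8/31 = 21/31
  P(X=1) = 7/31 + 3/31 = 10/31
H(X) = -[(21/31)·log₂(21/31) + (10/31)·log₂(10/31)]
  = 0.38063 + 0.52654 = 0.9072 bits

Marginal of Y (column sums):
  P(Y=0) = 13/31 + 7/31 = 20/31
  P(Y=1) = 8/31 + 3/31 = 11/31
H(X|Y) = Σ_y P(y)·H(X|Y=y):
  Y=0: P(Y=0) = 20/31, P(X|Y=0) = (13/20, 7/20) → H(X|Y=0) = 0.93407
  Y=1: P(Y=1) = 11/31, P(X|Y=1) = (8/11, 3/11) → H(X|Y=1) = 0.84535
H(X|Y) = (20/31)·0.93407 + (11/31)·0.84535 = 0.9026 bits

I(X;Y) = H(X) - H(X|Y) = 0.9072 - 0.9026 = 0.0046 bits

Cross-check via I(X;Y) = H(X) + H(Y) - H(X,Y): computing H(Y) from the column sums and H(X,Y) from the 4 cells in the same way gives H(Y) = 0.9383 bits and H(X,Y) = 1.8409 bits, so
I(X;Y) = 0.9072 + 0.9383 - 1.8409 = 0.0046 bits ✓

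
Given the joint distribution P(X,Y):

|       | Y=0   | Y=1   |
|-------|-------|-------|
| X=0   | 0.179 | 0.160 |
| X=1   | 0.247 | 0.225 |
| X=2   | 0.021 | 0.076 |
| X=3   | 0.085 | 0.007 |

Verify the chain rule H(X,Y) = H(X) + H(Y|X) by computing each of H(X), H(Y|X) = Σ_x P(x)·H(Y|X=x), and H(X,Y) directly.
H(X) = 1.6835 bits, H(Y|X) = 0.9183 bits, H(X,Y) = 2.6018 bits

Marginal of X (row sums):
  P(X=0) = 0.179 + 0.160 = 0.339
  P(X=1) = 0.247 + 0.225 = 0.472
  P(X=2) = 0.021 + 0.076 = 0.097
  P(X=3) = 0.085 + 0.007 = 0.092
H(X) = -[0.339·log₂(0.339) + 0.472·log₂(0.472) + 0.097·log₂(0.097) + 0.092·log₂(0.092)]
  = 0.5291 + 0.5112 + 0.3265 + 0.3167 = 1.6835 bits

H(Y|X) = Σ_x P(x)·H(Y|X=x):
  X=0: P(X=0) = 0.339, P(Y|X=0) = (179/339, 160/339) → H(Y|X=0) = 0.9977
  X=1: P(X=1) = 0.472, P(Y|X=1) = (247/472, 225/472) → H(Y|X=1) = 0.9984
  X=2: P(X=2) = 0.097, P(Y|X=2) = (21/97, 76/97) → H(Y|X=2) = 0.7537
  X=3: P(X=3) = 0.092, P(Y|X=3) = (85/92, 7/92) → H(Y|X=3) = 0.3882
H(Y|X) = 0.339·0.9977 + 0.472·0.9984 + 0.097·0.7537 + 0.092·0.3882 = 0.9183 bits

H(X,Y) = -Σ_{x,y} P(x,y) log₂ P(x,y). Per-cell terms -P(x,y)·log₂P(x,y):
  X=0: 0.4443, 0.4230
  X=1: 0.4983, 0.4842
  X=2: 0.1170, 0.2826
  X=3: 0.3023, 0.0501
Sum of the 8 terms: H(X,Y) = 2.6018 bits

Chain rule check:
  H(X) + H(Y|X) = 1.6835 + 0.9183 = 2.6018 bits
  H(X,Y) = 2.6018 bits
✓ Chain rule verified.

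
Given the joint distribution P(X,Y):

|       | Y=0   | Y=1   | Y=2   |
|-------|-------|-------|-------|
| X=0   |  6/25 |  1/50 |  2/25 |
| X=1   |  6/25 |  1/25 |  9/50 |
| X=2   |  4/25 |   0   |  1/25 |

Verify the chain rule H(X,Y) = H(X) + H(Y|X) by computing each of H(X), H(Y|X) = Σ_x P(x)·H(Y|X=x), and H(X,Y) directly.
H(X) = 1.5089 bits, H(Y|X) = 1.1236 bits, H(X,Y) = 2.6325 bits

Marginal of X (row sums):
  P(X=0) = 6/25 + 1/50 + 2/25 = 17/50
  P(X=1) = 6/25 + 1/25 + 9/50 = 23/50
  P(X=2) = 4/25 + 0 + 1/25 = 1/5
H(X) = -[(17/50)·log₂(17/50) + (23/50)·log₂(23/50) + (1/5)·log₂(1/5)]
  = 0.5292 + 0.5153 + 0.4644 = 1.5089 bits

H(Y|X) = Σ_x P(x)·H(Y|X=x):
  X=0: P(X=0) = 17/50, P(Y|X=0) = (12/17, 1/17, 4/17) → H(Y|X=0) = 1.0863
  X=1: P(X=1) = 23/50, P(Y|X=1) = (12/23, 2/23, 9/23) → H(Y|X=1) = 1.3258
  X=2: P(X=2) = 1/5, P(Y|X=2) = (4/5, 0, 1/5) → H(Y|X=2) = 0.7219
H(Y|X) = (17/50)·1.0863 + (23/50)·1.3258 + (1/5)·0.7219 = 1.1236 bits

H(X,Y) = -Σ_{x,y} P(x,y) log₂ P(x,y). Per-cell terms -P(x,y)·log₂P(x,y):
  X=0: 0.4941, 0.1129, 0.2915
  X=1: 0.4941, 0.1858, 0.4453
  X=2: 0.4230, 0.0000, 0.1858
  (cells with P = 0 contribute 0)
Sum of the 9 terms: H(X,Y) = 2.6325 bits

Chain rule check:
  H(X) + H(Y|X) = 1.5089 + 1.1236 = 2.6325 bits
  H(X,Y) = 2.6325 bits
✓ Chain rule verified.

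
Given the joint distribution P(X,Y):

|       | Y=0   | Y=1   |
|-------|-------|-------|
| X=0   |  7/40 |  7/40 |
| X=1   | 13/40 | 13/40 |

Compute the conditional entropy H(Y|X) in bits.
1.0000 bits

H(Y|X) = H(X,Y) - H(X)

H(X,Y) = -Σ_{x,y} P(x,y) log₂ P(x,y). Per-cell terms -P(x,y)·log₂P(x,y):
  X=0: 0.44005, 0.44005
  X=1: 0.52698, 0.52698
Sum of the 4 terms: H(X,Y) = 1.9341 bits

Marginal of X (row sums):
  P(X=0) = 7/40 + 7/40 = 7/20
  P(X=1) = 13/40 + 13/40 = 13/20
H(X) = -[(7/20)·log₂(7/20) + (13/20)·log₂(13/20)]
  = 0.53010 + 0.40397 = 0.9341 bits

H(Y|X) = H(X,Y) - H(X) = 1.9341 - 0.9341 = 1.0000 bits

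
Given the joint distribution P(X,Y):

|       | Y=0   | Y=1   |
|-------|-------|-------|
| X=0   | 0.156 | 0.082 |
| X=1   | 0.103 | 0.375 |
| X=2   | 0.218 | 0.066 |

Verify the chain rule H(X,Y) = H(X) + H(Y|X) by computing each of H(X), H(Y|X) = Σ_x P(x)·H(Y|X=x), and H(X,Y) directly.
H(X) = 1.5177 bits, H(Y|X) = 0.8026 bits, H(X,Y) = 2.3203 bits

Marginal of X (row sums):
  P(X=0) = 0.156 + 0.082 = 0.238
  P(X=1) = 0.103 + 0.375 = 0.478
  P(X=2) = 0.218 + 0.066 = 0.284
H(X) = -[0.238·log₂(0.238) + 0.478·log₂(0.478) + 0.284·log₂(0.284)]
  = 0.4929 + 0.5090 + 0.5158 = 1.5177 bits

H(Y|X) = Σ_x P(x)·H(Y|X=x):
  X=0: P(X=0) = 0.238, P(Y|X=0) = (78/119, 41/119) → H(Y|X=0) = 0.9291
  X=1: P(X=1) = 0.478, P(Y|X=1) = (103/478, 375/478) → H(Y|X=1) = 0.7518
  X=2: P(X=2) = 0.284, P(Y|X=2) = (109/142, 33/142) → H(Y|X=2) = 0.7822
H(Y|X) = 0.238·0.9291 + 0.478·0.7518 + 0.284·0.7822 = 0.8026 bits

H(X,Y) = -Σ_{x,y} P(x,y) log₂ P(x,y). Per-cell terms -P(x,y)·log₂P(x,y):
  X=0: 0.4181, 0.2959
  X=1: 0.3378, 0.5306
  X=2: 0.4791, 0.2588
Sum of the 6 terms: H(X,Y) = 2.3203 bits

Chain rule check:
  H(X) + H(Y|X) = 1.5177 + 0.8026 = 2.3203 bits
  H(X,Y) = 2.3203 bits
✓ Chain rule verified.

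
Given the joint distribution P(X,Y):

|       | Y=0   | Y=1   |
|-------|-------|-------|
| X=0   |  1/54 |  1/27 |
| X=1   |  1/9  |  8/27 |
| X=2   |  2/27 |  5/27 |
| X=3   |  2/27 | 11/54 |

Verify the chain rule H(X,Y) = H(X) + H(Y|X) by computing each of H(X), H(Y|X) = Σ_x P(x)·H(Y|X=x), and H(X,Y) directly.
H(X) = 1.7777 bits, H(Y|X) = 0.8516 bits, H(X,Y) = 2.6293 bits

Marginal of X (row sums):
  P(X=0) = 1/54 + 1/27 = 1/18
  P(X=1) = 1/9 + 8/27 = 11/27
  P(X=2) = 2/27 + 5/27 = 7/27
  P(X=3) = 2/27 + 11/54 = 5/18
H(X) = -[(1/18)·log₂(1/18) + (11/27)·log₂(11/27) + (7/27)·log₂(7/27) + (5/18)·log₂(5/18)]
  = 0.23166 + 0.52778 + 0.50492 + 0.51333 = 1.7777 bits

H(Y|X) = Σ_x P(x)·H(Y|X=x):
  X=0: P(X=0) = 1/18, P(Y|X=0) = (1/3, 2/3) → H(Y|X=0) = 0.91830
  X=1: P(X=1) = 11/27, P(Y|X=1) = (3/11, 8/11) → H(Y|X=1) = 0.84535
  X=2: P(X=2) = 7/27, P(Y|X=2) = (2/7, 5/7) → H(Y|X=2) = 0.86312
  X=3: P(X=3) = 5/18, P(Y|X=3) = (4/15, 11/15) → H(Y|X=3) = 0.83664
H(Y|X) = (1/18)·0.91830 + (11/27)·0.84535 + (7/27)·0.86312 + (5/18)·0.83664 = 0.8516 bits

H(X,Y) = -Σ_{x,y} P(x,y) log₂ P(x,y). Per-cell terms -P(x,y)·log₂P(x,y):
  X=0: 0.10657, 0.17611
  X=1: 0.35221, 0.51997
  X=2: 0.27814, 0.45055
  X=3: 0.27814, 0.46759
Sum of the 8 terms: H(X,Y) = 2.6293 bits

Chain rule check:
  H(X) + H(Y|X) = 1.7777 + 0.8516 = 2.6293 bits
  H(X,Y) = 2.6293 bits
✓ Chain rule verified.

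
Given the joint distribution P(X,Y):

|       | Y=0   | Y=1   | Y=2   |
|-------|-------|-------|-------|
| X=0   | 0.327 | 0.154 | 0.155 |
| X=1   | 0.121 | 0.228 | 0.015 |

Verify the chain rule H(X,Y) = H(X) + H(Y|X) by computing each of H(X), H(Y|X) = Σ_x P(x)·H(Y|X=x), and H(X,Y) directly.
H(X) = 0.9460 bits, H(Y|X) = 1.3598 bits, H(X,Y) = 2.3057 bits

Marginal of X (row sums):
  P(X=0) = 0.327 + 0.154 + 0.155 = 0.636
  P(X=1) = 0.121 + 0.228 + 0.015 = 0.364
H(X) = -[0.636·log₂(0.636) + 0.364·log₂(0.364)]
  = 0.41525 + 0.53071 = 0.9460 bits

H(Y|X) = Σ_x P(x)·H(Y|X=x):
  X=0: P(X=0) = 0.636, P(Y|X=0) = (109/212, 77/318, 155/636) → H(Y|X=0) = 1.48527
  X=1: P(X=1) = 0.364, P(Y|X=1) = (121/364, 57/91, 15/364) → H(Y|X=1) = 1.14053
H(Y|X) = 0.636·1.48527 + 0.364·1.14053 = 1.3598 bits

H(X,Y) = -Σ_{x,y} P(x,y) log₂ P(x,y). Per-cell terms -P(x,y)·log₂P(x,y):
  X=0: 0.52733, 0.41565, 0.41690
  X=1: 0.36868, 0.48630, 0.09088
Sum of the 6 terms: H(X,Y) = 2.3057 bits

Chain rule check:
  H(X) + H(Y|X) = 0.9460 + 1.3598 = 2.3058 bits
  H(X,Y) = 2.3057 bits
✓ Chain rule verified (Δ = 0.0001 is 4-dp rounding noise: each of the three values was rounded independently).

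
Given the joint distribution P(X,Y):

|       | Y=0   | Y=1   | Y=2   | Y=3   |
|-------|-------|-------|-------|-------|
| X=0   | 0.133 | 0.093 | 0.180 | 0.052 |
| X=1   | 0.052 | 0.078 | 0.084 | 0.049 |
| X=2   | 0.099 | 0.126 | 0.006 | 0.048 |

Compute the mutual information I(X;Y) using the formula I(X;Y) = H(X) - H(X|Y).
0.1352 bits

I(X;Y) = H(X) - H(X|Y)

Marginal of X (row sums):
  P(X=0) = 0.133 + 0.093 + 0.180 + 0.052 = 0.458
  P(X=1) = 0.052 + 0.078 + 0.084 + 0.049 = 0.263
  P(X=2) = 0.099 + 0.126 + 0.006 + 0.048 = 0.279
H(X) = -[0.458·log₂(0.458) + 0.263·log₂(0.263) + 0.279·log₂(0.279)]
  = 0.515974 + 0.506766 + 0.513824 = 1.53656 bits

Marginal of Y (column sums):
  P(Y=0) = 0.133 + 0.052 + 0.099 = 0.284
  P(Y=1) = 0.093 + 0.078 + 0.126 = 0.297
  P(Y=2) = 0.180 + 0.084 + 0.006 = 0.270
  P(Y=3) = 0.052 + 0.049 + 0.048 = 0.149
H(X|Y) = Σ_y P(y)·H(X|Y=y):
  Y=0: P(Y=0) = 0.284, P(X|Y=0) = (133/284, 13/71, 99/284) → H(X|Y=0) = 1.491009
  Y=1: P(Y=1) = 0.297, P(X|Y=1) = (31/99, 26/99, 14/33) → H(X|Y=1) = 1.555934
  Y=2: P(Y=2) = 0.270, P(X|Y=2) = (2/3, 14/45, 1/45) → H(X|Y=2) = 1.036082
  Y=3: P(Y=3) = 0.149, P(X|Y=3) = (52/149, 49/149, 48/149) → H(X|Y=3) = 1.584123
H(X|Y) = 0.284·1.491009 + 0.297·1.555934 + 0.270·1.036082 + 0.149·1.584123 = 1.40134 bits

I(X;Y) = H(X) - H(X|Y) = 1.53656 - 1.40134 = 0.1352 bits

Cross-check via I(X;Y) = H(X) + H(Y) - H(X,Y): computing H(Y) from the column sums and H(X,Y) from the 12 cells in the same way gives H(Y) = 1.95521 bits and H(X,Y) = 3.35654 bits, so
I(X;Y) = 1.53656 + 1.95521 - 3.35654 = 0.1352 bits ✓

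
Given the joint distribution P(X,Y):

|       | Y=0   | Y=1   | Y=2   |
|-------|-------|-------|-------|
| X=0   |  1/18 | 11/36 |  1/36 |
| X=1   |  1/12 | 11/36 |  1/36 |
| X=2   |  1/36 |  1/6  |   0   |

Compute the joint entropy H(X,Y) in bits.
2.4374 bits

H(X,Y) = -Σ_{x,y} P(x,y) log₂ P(x,y). Per-cell terms -P(x,y)·log₂P(x,y):
  X=0: 0.2317, 0.5227, 0.1436
  X=1: 0.2987, 0.5227, 0.1436
  X=2: 0.1436, 0.4308, 0.0000
  (cells with P = 0 contribute 0)
Sum of the 9 terms: H(X,Y) = 2.4374 bits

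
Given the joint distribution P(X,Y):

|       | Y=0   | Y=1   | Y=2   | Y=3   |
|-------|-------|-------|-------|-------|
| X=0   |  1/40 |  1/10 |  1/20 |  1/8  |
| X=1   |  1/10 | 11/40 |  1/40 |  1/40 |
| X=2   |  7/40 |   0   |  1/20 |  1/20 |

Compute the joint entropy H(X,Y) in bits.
3.0391 bits

H(X,Y) = -Σ_{x,y} P(x,y) log₂ P(x,y). Per-cell terms -P(x,y)·log₂P(x,y):
  X=0: 0.13305, 0.33219, 0.21610, 0.37500
  X=1: 0.33219, 0.51219, 0.13305, 0.13305
  X=2: 0.44005, 0.00000, 0.21610, 0.21610
  (cells with P = 0 contribute 0)
Sum of the 12 terms: H(X,Y) = 3.0391 bits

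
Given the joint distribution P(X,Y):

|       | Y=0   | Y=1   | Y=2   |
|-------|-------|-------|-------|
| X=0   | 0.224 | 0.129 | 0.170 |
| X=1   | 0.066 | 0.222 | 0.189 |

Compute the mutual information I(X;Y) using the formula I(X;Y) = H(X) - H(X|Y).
0.0828 bits

I(X;Y) = H(X) - H(X|Y)

Marginal of X (row sums):
  P(X=0) = 0.224 + 0.129 + 0.170 = 0.523
  P(X=1) = 0.066 + 0.222 + 0.189 = 0.477
H(X) = -[0.523·log₂(0.523) + 0.477·log₂(0.477)]
  = 0.489066 + 0.509407 = 0.99847 bits

Marginal of Y (column sums):
  P(Y=0) = 0.224 + 0.066 = 0.290
  P(Y=1) = 0.129 + 0.222 = 0.351
  P(Y=2) = 0.170 + 0.189 = 0.359
H(X|Y) = Σ_y P(y)·H(X|Y=y):
  Y=0: P(Y=0) = 0.290, P(X|Y=0) = (112/145, 33/145) → H(X|Y=0) = 0.773780
  Y=1: P(Y=1) = 0.351, P(X|Y=1) = (43/117, 74/117) → H(X|Y=1) = 0.948750
  Y=2: P(Y=2) = 0.359, P(X|Y=2) = (170/359, 189/359) → H(X|Y=2) = 0.997979
H(X|Y) = 0.290·0.773780 + 0.351·0.948750 + 0.359·0.997979 = 0.91568 bits

I(X;Y) = H(X) - H(X|Y) = 0.99847 - 0.91568 = 0.0828 bits

Cross-check via I(X;Y) = H(X) + H(Y) - H(X,Y): computing H(Y) from the column sums and H(X,Y) from the 6 cells in the same way gives H(Y) = 1.57866 bits and H(X,Y) = 2.49434 bits, so
I(X;Y) = 0.99847 + 1.57866 - 2.49434 = 0.0828 bits ✓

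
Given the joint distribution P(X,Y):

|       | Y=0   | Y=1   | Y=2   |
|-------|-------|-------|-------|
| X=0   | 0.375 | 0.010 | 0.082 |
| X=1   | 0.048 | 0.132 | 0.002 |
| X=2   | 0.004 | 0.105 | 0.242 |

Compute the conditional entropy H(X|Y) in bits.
0.8257 bits

H(X|Y) = H(X,Y) - H(Y)

H(X,Y) = -Σ_{x,y} P(x,y) log₂ P(x,y). Per-cell terms -P(x,y)·log₂P(x,y):
  X=0: 0.5306, 0.0664, 0.2959
  X=1: 0.2103, 0.3856, 0.0179
  X=2: 0.0319, 0.3414, 0.4954
Sum of the 9 terms: H(X,Y) = 2.3754 bits

Marginal of Y (column sums):
  P(Y=0) = 0.375 + 0.048 + 0.004 = 0.427
  P(Y=1) = 0.010 + 0.132 + 0.105 = 0.247
  P(Y=2) = 0.082 + 0.002 + 0.242 = 0.326
H(Y) = -[0.427·log₂(0.427) + 0.247·log₂(0.247) + 0.326·log₂(0.326)]
  = 0.5242 + 0.4983 + 0.5272 = 1.5497 bits

H(X|Y) = H(X,Y) - H(Y) = 2.3754 - 1.5497 = 0.8257 bits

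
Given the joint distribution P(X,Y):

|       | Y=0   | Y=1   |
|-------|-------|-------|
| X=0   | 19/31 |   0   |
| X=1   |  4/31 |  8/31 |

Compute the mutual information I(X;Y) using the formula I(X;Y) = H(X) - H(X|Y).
0.4683 bits

I(X;Y) = H(X) - H(X|Y)

Marginal of X (row sums):
  P(X=0) = 19/31 + 0 = 19/31
  P(X=1) = 4/31 + 8/31 = 12/31
H(X) = -[(19/31)·log₂(19/31) + (12/31)·log₂(12/31)]
  = 0.4329 + 0.5300 = 0.9629 bits

Marginal of Y (column sums):
  P(Y=0) = 19/31 + 4/31 = 23/31
  P(Y=1) = 0 + 8/31 = 8/31
H(X|Y) = Σ_y P(y)·H(X|Y=y):
  Y=0: P(Y=0) = 23/31, P(X|Y=0) = (19/23, 4/23) → H(X|Y=0) = 0.6666
  Y=1: P(Y=1) = 8/31, P(X|Y=1) = (0, 1) → H(X|Y=1) = 0.0000
H(X|Y) = (23/31)·0.6666 + (8/31)·0.0000 = 0.4946 bits

I(X;Y) = H(X) - H(X|Y) = 0.9629 - 0.4946 = 0.4683 bits

Cross-check via I(X;Y) = H(X) + H(Y) - H(X,Y): computing H(Y) from the column sums and H(X,Y) from the 4 cells in the same way gives H(Y) = 0.8238 bits and H(X,Y) = 1.3184 bits, so
I(X;Y) = 0.9629 + 0.8238 - 1.3184 = 0.4683 bits ✓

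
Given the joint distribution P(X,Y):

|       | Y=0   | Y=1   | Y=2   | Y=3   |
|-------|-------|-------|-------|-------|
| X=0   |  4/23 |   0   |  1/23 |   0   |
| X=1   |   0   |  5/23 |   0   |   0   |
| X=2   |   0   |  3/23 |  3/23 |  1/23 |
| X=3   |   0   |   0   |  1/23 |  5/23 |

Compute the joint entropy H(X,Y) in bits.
2.7527 bits

H(X,Y) = -Σ_{x,y} P(x,y) log₂ P(x,y). Per-cell terms -P(x,y)·log₂P(x,y):
  X=0: 0.438880, 0.000000, 0.196677, 0.000000
  X=1: 0.000000, 0.478616, 0.000000, 0.000000
  X=2: 0.000000, 0.383296, 0.383296, 0.196677
  X=3: 0.000000, 0.000000, 0.196677, 0.478616
  (cells with P = 0 contribute 0)
Sum of the 16 terms: H(X,Y) = 2.7527 bits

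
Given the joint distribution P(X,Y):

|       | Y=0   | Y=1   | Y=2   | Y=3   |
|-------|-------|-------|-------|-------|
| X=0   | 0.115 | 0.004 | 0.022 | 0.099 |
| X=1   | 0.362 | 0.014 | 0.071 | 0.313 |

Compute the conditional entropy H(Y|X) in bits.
1.4594 bits

H(Y|X) = H(X,Y) - H(X)

H(X,Y) = -Σ_{x,y} P(x,y) log₂ P(x,y). Per-cell terms -P(x,y)·log₂P(x,y):
  X=0: 0.35883, 0.03186, 0.12114, 0.33031
  X=1: 0.53067, 0.08622, 0.27094, 0.52451
Sum of the 8 terms: H(X,Y) = 2.25448 bits

Marginal of X (row sums):
  P(X=0) = 0.115 + 0.004 + 0.022 + 0.099 = 0.240
  P(X=1) = 0.362 + 0.014 + 0.071 + 0.313 = 0.760
H(X) = -[0.240·log₂(0.240) + 0.760·log₂(0.760)]
  = 0.49413 + 0.30091 = 0.79504 bits

H(Y|X) = H(X,Y) - H(X) = 2.25448 - 0.79504 = 1.4594 bits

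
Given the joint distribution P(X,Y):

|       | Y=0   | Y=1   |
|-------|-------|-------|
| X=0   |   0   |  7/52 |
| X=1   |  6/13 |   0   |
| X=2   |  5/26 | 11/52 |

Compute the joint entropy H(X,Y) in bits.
1.8358 bits

H(X,Y) = -Σ_{x,y} P(x,y) log₂ P(x,y). Per-cell terms -P(x,y)·log₂P(x,y):
  X=0: 0.0000, 0.3895
  X=1: 0.5148, 0.0000
  X=2: 0.4574, 0.4741
  (cells with P = 0 contribute 0)
Sum of the 6 terms: H(X,Y) = 1.8358 bits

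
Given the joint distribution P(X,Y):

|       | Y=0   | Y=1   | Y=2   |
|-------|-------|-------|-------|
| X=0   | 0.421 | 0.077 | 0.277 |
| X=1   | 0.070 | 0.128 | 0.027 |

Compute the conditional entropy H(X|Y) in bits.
0.6174 bits

H(X|Y) = H(X,Y) - H(Y)

H(X,Y) = -Σ_{x,y} P(x,y) log₂ P(x,y). Per-cell terms -P(x,y)·log₂P(x,y):
  X=0: 0.5255, 0.2848, 0.5130
  X=1: 0.2686, 0.3796, 0.1407
Sum of the 6 terms: H(X,Y) = 2.1122 bits

Marginal of Y (column sums):
  P(Y=0) = 0.421 + 0.070 = 0.491
  P(Y=1) = 0.077 + 0.128 = 0.205
  P(Y=2) = 0.277 + 0.027 = 0.304
H(Y) = -[0.491·log₂(0.491) + 0.205·log₂(0.205) + 0.304·log₂(0.304)]
  = 0.5039 + 0.4687 + 0.5222 = 1.4948 bits

H(X|Y) = H(X,Y) - H(Y) = 2.1122 - 1.4948 = 0.6174 bits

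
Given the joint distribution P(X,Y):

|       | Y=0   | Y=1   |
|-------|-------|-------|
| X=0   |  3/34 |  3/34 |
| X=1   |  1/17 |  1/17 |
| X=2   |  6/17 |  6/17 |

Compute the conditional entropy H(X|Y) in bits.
1.1596 bits

H(X|Y) = H(X,Y) - H(Y)

H(X,Y) = -Σ_{x,y} P(x,y) log₂ P(x,y). Per-cell terms -P(x,y)·log₂P(x,y):
  X=0: 0.3090441, 0.3090441
  X=1: 0.2404390, 0.2404390
  X=2: 0.5302942, 0.5302942
Sum of the 6 terms: H(X,Y) = 2.159555 bits

Marginal of Y (column sums):
  P(Y=0) = 3/34 + 1/17 + 6/17 = 1/2
  P(Y=1) = 3/34 + 1/17 + 6/17 = 1/2
H(Y) = -[(1/2)·log₂(1/2) + (1/2)·log₂(1/2)]
  = 0.5000000 + 0.5000000 = 1.000000 bits

H(X|Y) = H(X,Y) - H(Y) = 2.159555 - 1.000000 = 1.1596 bits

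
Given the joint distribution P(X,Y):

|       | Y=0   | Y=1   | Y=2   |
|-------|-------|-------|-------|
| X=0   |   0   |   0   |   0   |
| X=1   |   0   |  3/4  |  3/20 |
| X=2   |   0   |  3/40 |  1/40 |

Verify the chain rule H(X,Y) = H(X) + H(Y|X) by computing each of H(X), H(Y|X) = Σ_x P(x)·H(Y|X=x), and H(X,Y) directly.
H(X) = 0.4690 bits, H(Y|X) = 0.6661 bits, H(X,Y) = 1.1351 bits

Marginal of X (row sums):
  P(X=0) = 0 + 0 + 0 = 0
  P(X=1) = 0 + 3/4 + 3/20 = 9/10
  P(X=2) = 0 + 3/40 + 1/40 = 1/10
H(X) = -[(9/10)·log₂(9/10) + (1/10)·log₂(1/10)]   (outcomes with P = 0 contribute 0)
  = 0.1368 + 0.3322 = 0.4690 bits

H(Y|X) = Σ_x P(x)·H(Y|X=x):
  X=0: P(X=0) = 0 → contributes 0
  X=1: P(X=1) = 9/10, P(Y|X=1) = (0, 5/6, 1/6) → H(Y|X=1) = 0.6500
  X=2: P(X=2) = 1/10, P(Y|X=2) = (0, 3/4, 1/4) → H(Y|X=2) = 0.8113
H(Y|X) = (9/10)·0.6500 + (1/10)·0.8113 = 0.6661 bits

H(X,Y) = -Σ_{x,y} P(x,y) log₂ P(x,y). Per-cell terms -P(x,y)·log₂P(x,y):
  X=0: 0.0000, 0.0000, 0.0000
  X=1: 0.0000, 0.3113, 0.4105
  X=2: 0.0000, 0.2803, 0.1330
  (cells with P = 0 contribute 0)
Sum of the 9 terms: H(X,Y) = 1.1351 bits

Chain rule check:
  H(X) + H(Y|X) = 0.4690 + 0.6661 = 1.1351 bits
  H(X,Y) = 1.1351 bits
✓ Chain rule verified.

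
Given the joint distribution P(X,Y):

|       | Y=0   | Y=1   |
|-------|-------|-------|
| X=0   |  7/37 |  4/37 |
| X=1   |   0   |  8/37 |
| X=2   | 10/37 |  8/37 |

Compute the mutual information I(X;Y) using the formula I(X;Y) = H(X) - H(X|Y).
0.2320 bits

I(X;Y) = H(X) - H(X|Y)

Marginal of X (row sums):
  P(X=0) = 7/37 + 4/37 = 11/37
  P(X=1) = 0 + 8/37 = 8/37
  P(X=2) = 10/37 + 8/37 = 18/37
H(X) = -[(11/37)·log₂(11/37) + (8/37)·log₂(8/37) + (18/37)·log₂(18/37)]
  = 0.5203 + 0.4777 + 0.5057 = 1.5037 bits

Marginal of Y (column sums):
  P(Y=0) = 7/37 + 0 + 10/37 = 17/37
  P(Y=1) = 4/37 + 8/37 + 8/37 = 20/37
H(X|Y) = Σ_y P(y)·H(X|Y=y):
  Y=0: P(Y=0) = 17/37, P(X|Y=0) = (7/17, 0, 10/17) → H(X|Y=0) = 0.9774
  Y=1: P(Y=1) = 20/37, P(X|Y=1) = (1/5, 2/5, 2/5) → H(X|Y=1) = 1.5219
H(X|Y) = (17/37)·0.9774 + (20/37)·1.5219 = 1.2717 bits

I(X;Y) = H(X) - H(X|Y) = 1.5037 - 1.2717 = 0.2320 bits

Cross-check via I(X;Y) = H(X) + H(Y) - H(X,Y): computing H(Y) from the column sums and H(X,Y) from the 6 cells in the same way gives H(Y) = 0.9953 bits and H(X,Y) = 2.2670 bits, so
I(X;Y) = 1.5037 + 0.9953 - 2.2670 = 0.2320 bits ✓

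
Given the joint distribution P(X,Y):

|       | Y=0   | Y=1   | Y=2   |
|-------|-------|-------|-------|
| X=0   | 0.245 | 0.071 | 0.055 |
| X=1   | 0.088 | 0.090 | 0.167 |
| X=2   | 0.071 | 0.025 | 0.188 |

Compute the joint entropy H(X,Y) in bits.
2.9079 bits

H(X,Y) = -Σ_{x,y} P(x,y) log₂ P(x,y). Per-cell terms -P(x,y)·log₂P(x,y):
  X=0: 0.49714, 0.27094, 0.23014
  X=1: 0.30856, 0.31265, 0.43121
  X=2: 0.27094, 0.13305, 0.45330
Sum of the 9 terms: H(X,Y) = 2.9079 bits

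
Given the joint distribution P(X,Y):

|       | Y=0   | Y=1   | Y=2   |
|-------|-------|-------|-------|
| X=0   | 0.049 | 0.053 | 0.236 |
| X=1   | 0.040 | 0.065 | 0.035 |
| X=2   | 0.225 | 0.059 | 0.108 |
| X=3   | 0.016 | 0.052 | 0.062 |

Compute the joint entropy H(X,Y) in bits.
3.1786 bits

H(X,Y) = -Σ_{x,y} P(x,y) log₂ P(x,y). Per-cell terms -P(x,y)·log₂P(x,y):
  X=0: 0.21320, 0.22461, 0.49162
  X=1: 0.18575, 0.25632, 0.16928
  X=2: 0.48420, 0.24091, 0.34678
  X=3: 0.09545, 0.22180, 0.24872
Sum of the 12 terms: H(X,Y) = 3.1786 bits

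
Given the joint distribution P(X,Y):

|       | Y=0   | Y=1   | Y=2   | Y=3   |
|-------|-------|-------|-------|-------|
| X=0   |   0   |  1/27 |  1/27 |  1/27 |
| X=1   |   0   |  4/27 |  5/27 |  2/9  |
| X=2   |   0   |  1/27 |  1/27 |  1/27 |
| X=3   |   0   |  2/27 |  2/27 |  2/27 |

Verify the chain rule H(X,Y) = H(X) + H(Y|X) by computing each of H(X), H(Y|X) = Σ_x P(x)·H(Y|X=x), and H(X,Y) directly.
H(X) = 1.6577 bits, H(Y|X) = 1.5742 bits, H(X,Y) = 3.2319 bits

Marginal of X (row sums):
  P(X=0) = 0 + 1/27 + 1/27 + 1/27 = 1/9
  P(X=1) = 0 + 4/27 + 5/27 + 2/9 = 5/9
  P(X=2) = 0 + 1/27 + 1/27 + 1/27 = 1/9
  P(X=3) = 0 + 2/27 + 2/27 + 2/27 = 2/9
H(X) = -[(1/9)·log₂(1/9) + (5/9)·log₂(5/9) + (1/9)·log₂(1/9) + (2/9)·log₂(2/9)]
  = 0.352214 + 0.471109 + 0.352214 + 0.482206 = 1.6577 bits

H(Y|X) = Σ_x P(x)·H(Y|X=x):
  X=0: P(X=0) = 1/9, P(Y|X=0) = (0, 1/3, 1/3, 1/3) → H(Y|X=0) = 1.584963
  X=1: P(X=1) = 5/9, P(Y|X=1) = (0, 4/15, 1/3, 2/5) → H(Y|X=1) = 1.565596
  X=2: P(X=2) = 1/9, P(Y|X=2) = (0, 1/3, 1/3, 1/3) → H(Y|X=2) = 1.584963
  X=3: P(X=3) = 2/9, P(Y|X=3) = (0, 1/3, 1/3, 1/3) → H(Y|X=3) = 1.584963
H(Y|X) = (1/9)·1.584963 + (5/9)·1.565596 + (1/9)·1.584963 + (2/9)·1.584963 = 1.5742 bits

H(X,Y) = -Σ_{x,y} P(x,y) log₂ P(x,y). Per-cell terms -P(x,y)·log₂P(x,y):
  X=0: 0.000000, 0.176107, 0.176107, 0.176107
  X=1: 0.000000, 0.408131, 0.450548, 0.482206
  X=2: 0.000000, 0.176107, 0.176107, 0.176107
  X=3: 0.000000, 0.278140, 0.278140, 0.278140
  (cells with P = 0 contribute 0)
Sum of the 16 terms: H(X,Y) = 3.2319 bits

Chain rule check:
  H(X) + H(Y|X) = 1.6577 + 1.5742 = 3.2319 bits
  H(X,Y) = 3.2319 bits
✓ Chain rule verified.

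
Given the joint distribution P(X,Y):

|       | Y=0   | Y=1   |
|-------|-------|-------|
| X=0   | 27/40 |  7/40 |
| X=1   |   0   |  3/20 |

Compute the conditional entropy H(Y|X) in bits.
0.6235 bits

H(Y|X) = H(X,Y) - H(X)

H(X,Y) = -Σ_{x,y} P(x,y) log₂ P(x,y). Per-cell terms -P(x,y)·log₂P(x,y):
  X=0: 0.38275, 0.44005
  X=1: 0.00000, 0.41054
  (cells with P = 0 contribute 0)
Sum of the 4 terms: H(X,Y) = 1.2333 bits

Marginal of X (row sums):
  P(X=0) = 27/40 + 7/40 = 17/20
  P(X=1) = 0 + 3/20 = 3/20
H(X) = -[(17/20)·log₂(17/20) + (3/20)·log₂(3/20)]
  = 0.19930 + 0.41054 = 0.6098 bits

H(Y|X) = H(X,Y) - H(X) = 1.2333 - 0.6098 = 0.6235 bits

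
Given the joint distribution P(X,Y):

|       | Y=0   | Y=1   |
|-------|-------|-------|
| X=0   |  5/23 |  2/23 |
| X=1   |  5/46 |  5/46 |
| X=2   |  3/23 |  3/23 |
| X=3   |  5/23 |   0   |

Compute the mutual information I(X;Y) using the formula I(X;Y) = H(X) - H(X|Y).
0.1699 bits

I(X;Y) = H(X) - H(X|Y)

Marginal of X (row sums):
  P(X=0) = 5/23 + 2/23 = 7/23
  P(X=1) = 5/46 + 5/46 = 5/23
  P(X=2) = 3/23 + 3/23 = 6/23
  P(X=3) = 5/23 + 0 = 5/23
H(X) = -[(7/23)·log₂(7/23) + (5/23)·log₂(5/23) + (6/23)·log₂(6/23) + (5/23)·log₂(5/23)]
  = 0.52232 + 0.47862 + 0.50572 + 0.47862 = 1.98528 bits

Marginal of Y (column sums):
  P(Y=0) = 5/23 + 5/46 + 3/23 + 5/23 = 31/46
  P(Y=1) = 2/23 + 5/46 + 3/23 + 0 = 15/46
H(X|Y) = Σ_y P(y)·H(X|Y=y):
  Y=0: P(Y=0) = 31/46, P(X|Y=0) = (10/31, 5/31, 6/31, 10/31) → H(X|Y=0) = 1.93620
  Y=1: P(Y=1) = 15/46, P(X|Y=1) = (4/15, 1/3, 2/5, 0) → H(X|Y=1) = 1.56560
H(X|Y) = (31/46)·1.93620 + (15/46)·1.56560 = 1.81535 bits

I(X;Y) = H(X) - H(X|Y) = 1.98528 - 1.81535 = 0.1699 bits

Cross-check via I(X;Y) = H(X) + H(Y) - H(X,Y): computing H(Y) from the column sums and H(X,Y) from the 8 cells in the same way gives H(Y) = 0.91088 bits and H(X,Y) = 2.72623 bits, so
I(X;Y) = 1.98528 + 0.91088 - 2.72623 = 0.1699 bits ✓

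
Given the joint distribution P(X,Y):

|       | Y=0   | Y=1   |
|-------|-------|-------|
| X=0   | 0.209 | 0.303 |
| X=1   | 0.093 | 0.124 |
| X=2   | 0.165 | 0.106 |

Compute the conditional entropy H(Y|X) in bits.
0.9749 bits

H(Y|X) = H(X,Y) - H(X)

H(X,Y) = -Σ_{x,y} P(x,y) log₂ P(x,y). Per-cell terms -P(x,y)·log₂P(x,y):
  X=0: 0.4720, 0.5220
  X=1: 0.3187, 0.3734
  X=2: 0.4289, 0.3432
Sum of the 6 terms: H(X,Y) = 2.4582 bits

Marginal of X (row sums):
  P(X=0) = 0.209 + 0.303 = 0.512
  P(X=1) = 0.093 + 0.124 = 0.217
  P(X=2) = 0.165 + 0.106 = 0.271
H(X) = -[0.512·log₂(0.512) + 0.217·log₂(0.217) + 0.271·log₂(0.271)]
  = 0.4945 + 0.4783 + 0.5105 = 1.4833 bits

H(Y|X) = H(X,Y) - H(X) = 2.4582 - 1.4833 = 0.9749 bits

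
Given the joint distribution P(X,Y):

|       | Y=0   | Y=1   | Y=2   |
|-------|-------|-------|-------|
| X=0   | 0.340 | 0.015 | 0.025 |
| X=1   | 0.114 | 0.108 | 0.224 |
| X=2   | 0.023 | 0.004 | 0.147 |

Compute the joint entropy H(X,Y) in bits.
2.5042 bits

H(X,Y) = -Σ_{x,y} P(x,y) log₂ P(x,y). Per-cell terms -P(x,y)·log₂P(x,y):
  X=0: 0.5292, 0.0909, 0.1330
  X=1: 0.3571, 0.3468, 0.4835
  X=2: 0.1252, 0.0319, 0.4066
Sum of the 9 terms: H(X,Y) = 2.5042 bits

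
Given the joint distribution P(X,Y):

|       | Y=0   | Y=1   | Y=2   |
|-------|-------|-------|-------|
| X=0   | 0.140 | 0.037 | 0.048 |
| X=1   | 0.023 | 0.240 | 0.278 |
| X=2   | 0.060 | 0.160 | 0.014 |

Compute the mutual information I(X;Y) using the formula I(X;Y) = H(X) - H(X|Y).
0.3190 bits

I(X;Y) = H(X) - H(X|Y)

Marginal of X (row sums):
  P(X=0) = 0.140 + 0.037 + 0.048 = 0.225
  P(X=1) = 0.023 + 0.240 + 0.278 = 0.541
  P(X=2) = 0.060 + 0.160 + 0.014 = 0.234
H(X) = -[0.225·log₂(0.225) + 0.541·log₂(0.541) + 0.234·log₂(0.234)]
  = 0.48420 + 0.47949 + 0.49033 = 1.45402 bits

Marginal of Y (column sums):
  P(Y=0) = 0.140 + 0.023 + 0.060 = 0.223
  P(Y=1) = 0.037 + 0.240 + 0.160 = 0.437
  P(Y=2) = 0.048 + 0.278 + 0.014 = 0.340
H(X|Y) = Σ_y P(y)·H(X|Y=y):
  Y=0: P(Y=0) = 0.223, P(X|Y=0) = (140/223, 23/223, 60/223) → H(X|Y=0) = 1.26926
  Y=1: P(Y=1) = 0.437, P(X|Y=1) = (37/437, 240/437, 160/437) → H(X|Y=1) = 1.30716
  Y=2: P(Y=2) = 0.340, P(X|Y=2) = (12/85, 139/170, 7/170) → H(X|Y=2) = 0.82572
H(X|Y) = 0.223·1.26926 + 0.437·1.30716 + 0.340·0.82572 = 1.13502 bits

I(X;Y) = H(X) - H(X|Y) = 1.45402 - 1.13502 = 0.3190 bits

Cross-check via I(X;Y) = H(X) + H(Y) - H(X,Y): computing H(Y) from the column sums and H(X,Y) from the 9 cells in the same way gives H(Y) = 1.53385 bits and H(X,Y) = 2.66887 bits, so
I(X;Y) = 1.45402 + 1.53385 - 2.66887 = 0.3190 bits ✓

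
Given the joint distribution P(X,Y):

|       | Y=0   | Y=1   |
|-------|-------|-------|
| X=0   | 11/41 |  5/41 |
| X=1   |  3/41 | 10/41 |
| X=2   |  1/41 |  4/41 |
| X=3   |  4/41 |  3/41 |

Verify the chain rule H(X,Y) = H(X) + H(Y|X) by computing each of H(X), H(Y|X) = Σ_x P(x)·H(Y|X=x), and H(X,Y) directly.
H(X) = 1.8608 bits, H(Y|X) = 0.8530 bits, H(X,Y) = 2.7138 bits

Marginal of X (row sums):
  P(X=0) = 11/41 + 5/41 = 16/41
  P(X=1) = 3/41 + 10/41 = 13/41
  P(X=2) = 1/41 + 4/41 = 5/41
  P(X=3) = 4/41 + 3/41 = 7/41
H(X) = -[(16/41)·log₂(16/41) + (13/41)·log₂(13/41) + (5/41)·log₂(5/41) + (7/41)·log₂(7/41)]
  = 0.52978 + 0.52543 + 0.37020 + 0.43540 = 1.8608 bits

H(Y|X) = Σ_x P(x)·H(Y|X=x):
  X=0: P(X=0) = 16/41, P(Y|X=0) = (11/16, 5/16) → H(Y|X=0) = 0.89604
  X=1: P(X=1) = 13/41, P(Y|X=1) = (3/13, 10/13) → H(Y|X=1) = 0.77935
  X=2: P(X=2) = 5/41, P(Y|X=2) = (1/5, 4/5) → H(Y|X=2) = 0.72193
  X=3: P(X=3) = 7/41, P(Y|X=3) = (4/7, 3/7) → H(Y|X=3) = 0.98523
H(Y|X) = (16/41)·0.89604 + (13/41)·0.77935 + (5/41)·0.72193 + (7/41)·0.98523 = 0.8530 bits

H(X,Y) = -Σ_{x,y} P(x,y) log₂ P(x,y). Per-cell terms -P(x,y)·log₂P(x,y):
  X=0: 0.50925, 0.37020
  X=1: 0.27604, 0.49649
  X=2: 0.13067, 0.32757
  X=3: 0.32757, 0.27604
Sum of the 8 terms: H(X,Y) = 2.7138 bits

Chain rule check:
  H(X) + H(Y|X) = 1.8608 + 0.8530 = 2.7138 bits
  H(X,Y) = 2.7138 bits
✓ Chain rule verified.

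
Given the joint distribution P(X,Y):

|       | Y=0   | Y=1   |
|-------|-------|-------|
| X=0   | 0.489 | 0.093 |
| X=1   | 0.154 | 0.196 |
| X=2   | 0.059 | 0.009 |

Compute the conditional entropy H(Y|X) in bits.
0.7536 bits

H(Y|X) = H(X,Y) - H(X)

H(X,Y) = -Σ_{x,y} P(x,y) log₂ P(x,y). Per-cell terms -P(x,y)·log₂P(x,y):
  X=0: 0.5047, 0.3187
  X=1: 0.4156, 0.4608
  X=2: 0.2409, 0.0612
Sum of the 6 terms: H(X,Y) = 2.0019 bits

Marginal of X (row sums):
  P(X=0) = 0.489 + 0.093 = 0.582
  P(X=1) = 0.154 + 0.196 = 0.350
  P(X=2) = 0.059 + 0.009 = 0.068
H(X) = -[0.582·log₂(0.582) + 0.350·log₂(0.350) + 0.068·log₂(0.068)]
  = 0.4545 + 0.5301 + 0.2637 = 1.2483 bits

H(Y|X) = H(X,Y) - H(X) = 2.0019 - 1.2483 = 0.7536 bits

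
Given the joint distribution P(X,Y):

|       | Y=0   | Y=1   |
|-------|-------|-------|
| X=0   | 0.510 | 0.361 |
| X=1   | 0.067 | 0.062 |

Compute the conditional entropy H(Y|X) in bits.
0.9814 bits

H(Y|X) = H(X,Y) - H(X)

H(X,Y) = -Σ_{x,y} P(x,y) log₂ P(x,y). Per-cell terms -P(x,y)·log₂P(x,y):
  X=0: 0.49543, 0.53064
  X=1: 0.26128, 0.24872
Sum of the 4 terms: H(X,Y) = 1.5361 bits

Marginal of X (row sums):
  P(X=0) = 0.510 + 0.361 = 0.871
  P(X=1) = 0.067 + 0.062 = 0.129
H(X) = -[0.871·log₂(0.871) + 0.129·log₂(0.129)]
  = 0.17355 + 0.38114 = 0.5547 bits

H(Y|X) = H(X,Y) - H(X) = 1.5361 - 0.5547 = 0.9814 bits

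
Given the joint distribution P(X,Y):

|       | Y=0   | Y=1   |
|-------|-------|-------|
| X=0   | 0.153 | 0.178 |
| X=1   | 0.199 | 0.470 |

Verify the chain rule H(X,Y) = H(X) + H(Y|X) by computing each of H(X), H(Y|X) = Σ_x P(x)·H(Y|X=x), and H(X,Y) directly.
H(X) = 0.9159 bits, H(Y|X) = 0.9171 bits, H(X,Y) = 1.8331 bits

Marginal of X (row sums):
  P(X=0) = 0.153 + 0.178 = 0.331
  P(X=1) = 0.199 + 0.470 = 0.669
H(X) = -[0.331·log₂(0.331) + 0.669·log₂(0.669)]
  = 0.527977 + 0.387968 = 0.9159 bits

H(Y|X) = Σ_x P(x)·H(Y|X=x):
  X=0: P(X=0) = 0.331, P(Y|X=0) = (153/331, 178/331) → H(Y|X=0) = 0.995881
  X=1: P(X=1) = 0.669, P(Y|X=1) = (199/669, 470/669) → H(Y|X=1) = 0.878162
H(Y|X) = 0.331·0.995881 + 0.669·0.878162 = 0.9171 bits

H(X,Y) = -Σ_{x,y} P(x,y) log₂ P(x,y). Per-cell terms -P(x,y)·log₂P(x,y):
  X=0: 0.414385, 0.443229
  X=1: 0.463503, 0.511956
Sum of the 4 terms: H(X,Y) = 1.8331 bits

Chain rule check:
  H(X) + H(Y|X) = 0.9159 + 0.9171 = 1.8330 bits
  H(X,Y) = 1.8331 bits
✓ Chain rule verified (Δ = 0.0001 is 4-dp rounding noise: each of the three values was rounded independently).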